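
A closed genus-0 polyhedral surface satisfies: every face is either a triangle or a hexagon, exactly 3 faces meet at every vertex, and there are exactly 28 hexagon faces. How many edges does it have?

Let x be the number of triangles; then F = 28 + x.
Edge–face incidences: 2E = 6·28 + 3·x = 168 + 3x.
Every vertex has degree 3, so 3V = 2E.
Euler: V − E + F = 2 ⇒ (2E)/3 − E + (28 + x) = 2.
Multiply by 6: 2·(2E) − 3·(2E) + 6·(28 + x) = 12, i.e. 168 + 6x − (168 + 3x) = 12.
Collecting terms: 3x = 12, so x = 4.
Then 2E = 168 + 3·4 = 180, so E = 90, V = 2E/3 = 60, F = 28 + 4 = 32.

90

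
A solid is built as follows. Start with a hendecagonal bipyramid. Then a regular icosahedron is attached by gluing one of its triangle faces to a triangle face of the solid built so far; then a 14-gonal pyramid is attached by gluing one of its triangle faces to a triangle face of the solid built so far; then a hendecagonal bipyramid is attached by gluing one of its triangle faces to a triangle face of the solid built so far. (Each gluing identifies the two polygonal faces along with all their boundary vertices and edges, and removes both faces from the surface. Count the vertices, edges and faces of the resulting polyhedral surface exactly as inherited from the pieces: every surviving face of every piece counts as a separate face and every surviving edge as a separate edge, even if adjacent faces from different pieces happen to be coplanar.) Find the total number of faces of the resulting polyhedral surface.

73

A hendecagonal bipyramid: V=13, E=33, F=22.
Attach a regular icosahedron (V=12, E=30, F=20) along a 3-gon: merge 3 vertices and 3 edges, delete both glued faces → V=22, E=60, F=40.
Attach a 14-gonal pyramid (V=15, E=28, F=15) along a 3-gon: merge 3 vertices and 3 edges, delete both glued faces → V=34, E=85, F=53.
Attach a hendecagonal bipyramid (V=13, E=33, F=22) along a 3-gon: merge 3 vertices and 3 edges, delete both glued faces → V=44, E=115, F=73.
Check: V − E + F = 44 − 115 + 73 = 2.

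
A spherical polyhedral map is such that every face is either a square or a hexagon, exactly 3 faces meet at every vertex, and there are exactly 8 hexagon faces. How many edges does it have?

Let x be the number of squares; then F = 8 + x.
Edge–face incidences: 2E = 6·8 + 4·x = 48 + 4x.
Every vertex has degree 3, so 3V = 2E.
Euler: V − E + F = 2 ⇒ (2E)/3 − E + (8 + x) = 2.
Multiply by 6: 2·(2E) − 3·(2E) + 6·(8 + x) = 12, i.e. 48 + 6x − (48 + 4x) = 12.
Collecting terms: 2x = 12, so x = 6.
Then 2E = 48 + 4·6 = 72, so E = 36, V = 2E/3 = 24, F = 8 + 6 = 14.

36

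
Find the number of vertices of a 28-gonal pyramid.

29

A pyramid on an n-gon base has one n-gon and n triangles: V = 28 + 1 = 29, E = 2·28 = 56, F = 28 + 1 = 29.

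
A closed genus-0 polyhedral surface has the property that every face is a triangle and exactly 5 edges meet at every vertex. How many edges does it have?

30

Each face has 3 edges and each edge borders two faces, so 2E = 3F.
Each vertex has degree 5, so 5V = 2E and hence V = 3F/5.
Euler: V − E + F = 2 ⇒ (3F/5) − (3F/2) + F = 2.
Multiply by 10: (6 − 15 + 10)F = 20, i.e. 1F = 20.
So F = 20, E = 3·20/2 = 30, V = 3·20/5 = 12.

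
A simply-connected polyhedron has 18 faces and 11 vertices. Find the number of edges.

Here V − E + F = 2.
E = V + F − (2) = 11 + 18 − (2) = 27.

27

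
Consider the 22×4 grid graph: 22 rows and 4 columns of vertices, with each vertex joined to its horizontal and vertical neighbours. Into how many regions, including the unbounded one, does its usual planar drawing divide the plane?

The grid has V = 22·4 = 88 vertices and E = 22·3 + 4·21 = 150 edges.
F = 2 − V + E = 2 − 88 + 150 = 64.

64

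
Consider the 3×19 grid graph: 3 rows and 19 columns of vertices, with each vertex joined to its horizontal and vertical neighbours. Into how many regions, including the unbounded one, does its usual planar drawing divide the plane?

37

The grid has V = 3·19 = 57 vertices and E = 3·18 + 19·2 = 92 edges.
F = 2 − V + E = 2 − 57 + 92 = 37.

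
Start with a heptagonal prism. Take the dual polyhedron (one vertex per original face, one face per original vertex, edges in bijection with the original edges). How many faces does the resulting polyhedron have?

The base solid has V = 14, E = 21, F = 9.
The dual swaps V and F and preserves E: V′ = F = 9, E′ = E = 21, F′ = V = 14.

14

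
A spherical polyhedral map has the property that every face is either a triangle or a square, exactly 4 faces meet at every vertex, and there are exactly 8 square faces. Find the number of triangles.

8

Let x be the number of triangles; then F = 8 + x.
Edge–face incidences: 2E = 4·8 + 3·x = 32 + 3x.
Every vertex has degree 4, so 4V = 2E.
Euler: V − E + F = 2 ⇒ (2E)/4 − E + (8 + x) = 2.
Multiply by 8: 2·(2E) − 4·(2E) + 8·(8 + x) = 16, i.e. 64 + 8x − 2·(32 + 3x) = 16.
Collecting terms: 2x = 16, so x = 8.
Then 2E = 32 + 3·8 = 56, so E = 28, V = 2E/4 = 14, F = 8 + 8 = 16.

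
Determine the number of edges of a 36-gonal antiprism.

An antiprism on an n-gon has two n-gon caps and 2n triangles: V = 2·36 = 72, E = 4·36 = 144, F = 2·36 + 2 = 74.

144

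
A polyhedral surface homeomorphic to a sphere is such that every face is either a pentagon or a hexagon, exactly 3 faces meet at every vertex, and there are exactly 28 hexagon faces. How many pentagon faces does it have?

Let x be the number of pentagons; then F = 28 + x.
Edge–face incidences: 2E = 6·28 + 5·x = 168 + 5x.
Every vertex has degree 3, so 3V = 2E.
Euler: V − E + F = 2 ⇒ (2E)/3 − E + (28 + x) = 2.
Multiply by 6: 2·(2E) − 3·(2E) + 6·(28 + x) = 12, i.e. 168 + 6x − (168 + 5x) = 12.
Collecting terms: x = 12.
Then 2E = 168 + 5·12 = 228, so E = 114, V = 2E/3 = 76, F = 28 + 12 = 40.

12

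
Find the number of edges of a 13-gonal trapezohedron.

The n-trapezohedron (dual of the n-antiprism) has V = 2·13 + 2 = 28, E = 4·13 = 52, F = 2·13 = 26.

52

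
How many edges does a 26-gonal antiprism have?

104

An antiprism on an n-gon has two n-gon caps and 2n triangles: V = 2·26 = 52, E = 4·26 = 104, F = 2·26 + 2 = 54.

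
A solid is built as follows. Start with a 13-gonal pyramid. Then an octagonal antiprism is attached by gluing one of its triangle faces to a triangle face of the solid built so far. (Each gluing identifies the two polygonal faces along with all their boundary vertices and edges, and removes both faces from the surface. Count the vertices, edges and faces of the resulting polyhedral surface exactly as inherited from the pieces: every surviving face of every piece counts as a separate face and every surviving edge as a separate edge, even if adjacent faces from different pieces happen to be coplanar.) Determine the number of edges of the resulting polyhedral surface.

55

A 13-gonal pyramid: V=14, E=26, F=14.
Attach an octagonal antiprism (V=16, E=32, F=18) along a 3-gon: merge 3 vertices and 3 edges, delete both glued faces → V=27, E=55, F=30.
Check: V − E + F = 27 − 55 + 30 = 2.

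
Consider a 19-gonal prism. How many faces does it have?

A prism on an n-gon has two n-gon bases and n rectangular sides: V = 2·19 = 38, E = 3·19 = 57, F = 19 + 2 = 21.
Check: V − E + F = 38 − 57 + 21 = 2.

21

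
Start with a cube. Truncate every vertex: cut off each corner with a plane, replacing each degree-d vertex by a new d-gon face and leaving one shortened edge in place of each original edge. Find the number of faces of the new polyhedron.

14

The base solid has V = 8, E = 12, F = 6.
Truncation replaces each original edge-end by a new vertex, so V′ = 2E = 24.
Each original edge survives, and each old vertex of degree d contributes d new edges; summing degrees gives Σd = 2E, so E′ = E + 2E = 3E = 36.
Each original face survives and each original vertex becomes one new face: F′ = F + V = 14.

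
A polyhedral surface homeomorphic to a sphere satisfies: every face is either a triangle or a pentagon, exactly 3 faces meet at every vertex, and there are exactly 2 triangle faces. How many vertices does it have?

12

Let x be the number of pentagons; then F = 2 + x.
Edge–face incidences: 2E = 3·2 + 5·x = 6 + 5x.
Every vertex has degree 3, so 3V = 2E.
Euler: V − E + F = 2 ⇒ (2E)/3 − E + (2 + x) = 2.
Multiply by 6: 2·(2E) − 3·(2E) + 6·(2 + x) = 12, i.e. 12 + 6x − (6 + 5x) = 12.
Collecting terms: x + 6 = 12, so x = 6.
Then 2E = 6 + 5·6 = 36, so E = 18, V = 2E/3 = 12, F = 2 + 6 = 8.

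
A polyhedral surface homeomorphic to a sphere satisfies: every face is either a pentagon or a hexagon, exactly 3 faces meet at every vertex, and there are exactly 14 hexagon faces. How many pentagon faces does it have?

Let x be the number of pentagons; then F = 14 + x.
Edge–face incidences: 2E = 6·14 + 5·x = 84 + 5x.
Every vertex has degree 3, so 3V = 2E.
Euler: V − E + F = 2 ⇒ (2E)/3 − E + (14 + x) = 2.
Multiply by 6: 2·(2E) − 3·(2E) + 6·(14 + x) = 12, i.e. 84 + 6x − (84 + 5x) = 12.
Collecting terms: x = 12.
Then 2E = 84 + 5·12 = 144, so E = 72, V = 2E/3 = 48, F = 14 + 12 = 26.

12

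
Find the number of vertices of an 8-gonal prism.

A prism on an n-gon has two n-gon bases and n rectangular sides: V = 2·8 = 16, E = 3·8 = 24, F = 8 + 2 = 10.

16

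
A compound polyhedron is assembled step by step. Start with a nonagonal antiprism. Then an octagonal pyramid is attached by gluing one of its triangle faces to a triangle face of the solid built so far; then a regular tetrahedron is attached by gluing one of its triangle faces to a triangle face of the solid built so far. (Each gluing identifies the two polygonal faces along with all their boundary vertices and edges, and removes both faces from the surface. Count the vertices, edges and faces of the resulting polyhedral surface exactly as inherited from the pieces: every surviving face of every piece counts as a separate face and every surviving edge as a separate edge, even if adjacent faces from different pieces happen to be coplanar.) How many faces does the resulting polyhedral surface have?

A nonagonal antiprism: V=18, E=36, F=20.
Attach an octagonal pyramid (V=9, E=16, F=9) along a 3-gon: merge 3 vertices and 3 edges, delete both glued faces → V=24, E=49, F=27.
Attach a regular tetrahedron (V=4, E=6, F=4) along a 3-gon: merge 3 vertices and 3 edges, delete both glued faces → V=25, E=52, F=29.
Check: V − E + F = 25 − 52 + 29 = 2.

29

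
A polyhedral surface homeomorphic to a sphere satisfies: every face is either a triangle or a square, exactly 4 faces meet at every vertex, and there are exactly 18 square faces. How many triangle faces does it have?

8

Let x be the number of triangles; then F = 18 + x.
Edge–face incidences: 2E = 4·18 + 3·x = 72 + 3x.
Every vertex has degree 4, so 4V = 2E.
Euler: V − E + F = 2 ⇒ (2E)/4 − E + (18 + x) = 2.
Multiply by 8: 2·(2E) − 4·(2E) + 8·(18 + x) = 16, i.e. 144 + 8x − 2·(72 + 3x) = 16.
Collecting terms: 2x = 16, so x = 8.
Then 2E = 72 + 3·8 = 96, so E = 48, V = 2E/4 = 24, F = 18 + 8 = 26.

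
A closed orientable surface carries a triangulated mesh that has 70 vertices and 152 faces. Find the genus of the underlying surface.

Every face is a triangle, so 2E = 3·152 = 456, giving E = 228.
χ = V − E + F = 70 − 228 + 152 = -6.
For a closed orientable surface χ = 2 − 2g, so g = (2 − (-6))/2 = 4.

4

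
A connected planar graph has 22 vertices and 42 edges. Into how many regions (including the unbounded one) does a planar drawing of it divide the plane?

Euler's formula for a connected plane graph: V − E + F = 2, so F = 2 − 22 + 42 = 22.

22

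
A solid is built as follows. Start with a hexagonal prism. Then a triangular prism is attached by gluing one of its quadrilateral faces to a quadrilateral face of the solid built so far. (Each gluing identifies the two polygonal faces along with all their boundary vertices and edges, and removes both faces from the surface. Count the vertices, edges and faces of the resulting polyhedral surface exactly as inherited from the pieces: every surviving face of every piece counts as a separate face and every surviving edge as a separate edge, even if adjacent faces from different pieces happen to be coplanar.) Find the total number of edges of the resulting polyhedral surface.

23

A hexagonal prism: V=12, E=18, F=8.
Attach a triangular prism (V=6, E=9, F=5) along a 4-gon: merge 4 vertices and 4 edges, delete both glued faces → V=14, E=23, F=11.
Check: V − E + F = 14 − 23 + 11 = 2.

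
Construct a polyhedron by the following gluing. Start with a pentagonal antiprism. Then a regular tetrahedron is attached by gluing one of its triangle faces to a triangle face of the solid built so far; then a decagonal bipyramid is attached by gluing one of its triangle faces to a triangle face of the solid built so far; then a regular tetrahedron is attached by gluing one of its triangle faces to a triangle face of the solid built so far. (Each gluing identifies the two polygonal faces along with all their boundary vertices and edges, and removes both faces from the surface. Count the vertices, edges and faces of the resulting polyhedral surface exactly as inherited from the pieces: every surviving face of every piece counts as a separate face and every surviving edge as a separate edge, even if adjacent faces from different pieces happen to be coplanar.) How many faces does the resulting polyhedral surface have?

34

A pentagonal antiprism: V=10, E=20, F=12.
Attach a regular tetrahedron (V=4, E=6, F=4) along a 3-gon: merge 3 vertices and 3 edges, delete both glued faces → V=11, E=23, F=14.
Attach a decagonal bipyramid (V=12, E=30, F=20) along a 3-gon: merge 3 vertices and 3 edges, delete both glued faces → V=20, E=50, F=32.
Attach a regular tetrahedron (V=4, E=6, F=4) along a 3-gon: merge 3 vertices and 3 edges, delete both glued faces → V=21, E=53, F=34.
Check: V − E + F = 21 − 53 + 34 = 2.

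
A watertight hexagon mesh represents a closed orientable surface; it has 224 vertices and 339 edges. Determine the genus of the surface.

Every face is a hexagon and each edge borders two faces, so 6F = 2·339, giving F = 113.
χ = V − E + F = 224 − 339 + 113 = -2.
For a closed orientable surface χ = 2 − 2g, so g = (2 − (-2))/2 = 2.

2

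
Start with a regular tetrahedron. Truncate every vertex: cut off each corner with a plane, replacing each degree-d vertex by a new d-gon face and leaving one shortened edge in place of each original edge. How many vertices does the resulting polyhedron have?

12

The base solid has V = 4, E = 6, F = 4.
Truncation replaces each original edge-end by a new vertex, so V′ = 2E = 12.
Each original edge survives, and each old vertex of degree d contributes d new edges; summing degrees gives Σd = 2E, so E′ = E + 2E = 3E = 18.
Each original face survives and each original vertex becomes one new face: F′ = F + V = 8.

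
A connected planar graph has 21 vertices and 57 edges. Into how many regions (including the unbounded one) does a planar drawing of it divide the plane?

38

Euler's formula for a connected plane graph: V − E + F = 2, so F = 2 − 21 + 57 = 38.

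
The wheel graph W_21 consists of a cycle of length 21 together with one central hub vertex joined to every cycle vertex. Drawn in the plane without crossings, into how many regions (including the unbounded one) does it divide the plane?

22

W_21 has V = 21 + 1 = 22 vertices and E = 2·21 = 42 edges.
By Euler's formula F = 2 − V + E = 2 − 22 + 42 = 22.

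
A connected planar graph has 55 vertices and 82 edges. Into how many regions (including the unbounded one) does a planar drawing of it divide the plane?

29

Euler's formula for a connected plane graph: V − E + F = 2, so F = 2 − 55 + 82 = 29.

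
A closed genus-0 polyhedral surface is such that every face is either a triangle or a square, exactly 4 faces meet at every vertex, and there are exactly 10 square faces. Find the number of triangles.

Let x be the number of triangles; then F = 10 + x.
Edge–face incidences: 2E = 4·10 + 3·x = 40 + 3x.
Every vertex has degree 4, so 4V = 2E.
Euler: V − E + F = 2 ⇒ (2E)/4 − E + (10 + x) = 2.
Multiply by 8: 2·(2E) − 4·(2E) + 8·(10 + x) = 16, i.e. 80 + 8x − 2·(40 + 3x) = 16.
Collecting terms: 2x = 16, so x = 8.
Then 2E = 40 + 3·8 = 64, so E = 32, V = 2E/4 = 16, F = 10 + 8 = 18.

8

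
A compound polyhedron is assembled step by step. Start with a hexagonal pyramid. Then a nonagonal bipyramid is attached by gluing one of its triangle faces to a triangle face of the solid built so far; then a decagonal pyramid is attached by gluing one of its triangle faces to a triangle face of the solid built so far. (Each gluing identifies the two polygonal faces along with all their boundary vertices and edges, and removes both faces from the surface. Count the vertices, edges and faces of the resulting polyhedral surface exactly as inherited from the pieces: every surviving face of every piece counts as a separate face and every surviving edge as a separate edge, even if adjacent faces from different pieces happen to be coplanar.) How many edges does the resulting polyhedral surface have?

A hexagonal pyramid: V=7, E=12, F=7.
Attach a nonagonal bipyramid (V=11, E=27, F=18) along a 3-gon: merge 3 vertices and 3 edges, delete both glued faces → V=15, E=36, F=23.
Attach a decagonal pyramid (V=11, E=20, F=11) along a 3-gon: merge 3 vertices and 3 edges, delete both glued faces → V=23, E=53, F=32.
Check: V − E + F = 23 − 53 + 32 = 2.

53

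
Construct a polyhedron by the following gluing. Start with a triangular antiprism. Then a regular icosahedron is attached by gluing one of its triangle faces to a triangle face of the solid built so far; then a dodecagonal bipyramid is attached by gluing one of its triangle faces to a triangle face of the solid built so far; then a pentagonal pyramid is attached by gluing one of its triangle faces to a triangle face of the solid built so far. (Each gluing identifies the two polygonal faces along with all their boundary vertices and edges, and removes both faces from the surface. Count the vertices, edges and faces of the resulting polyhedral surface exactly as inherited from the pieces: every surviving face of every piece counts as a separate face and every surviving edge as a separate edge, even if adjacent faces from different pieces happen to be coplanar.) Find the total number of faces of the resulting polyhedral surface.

A triangular antiprism: V=6, E=12, F=8.
Attach a regular icosahedron (V=12, E=30, F=20) along a 3-gon: merge 3 vertices and 3 edges, delete both glued faces → V=15, E=39, F=26.
Attach a dodecagonal bipyramid (V=14, E=36, F=24) along a 3-gon: merge 3 vertices and 3 edges, delete both glued faces → V=26, E=72, F=48.
Attach a pentagonal pyramid (V=6, E=10, F=6) along a 3-gon: merge 3 vertices and 3 edges, delete both glued faces → V=29, E=79, F=52.
Check: V − E + F = 29 − 79 + 52 = 2.

52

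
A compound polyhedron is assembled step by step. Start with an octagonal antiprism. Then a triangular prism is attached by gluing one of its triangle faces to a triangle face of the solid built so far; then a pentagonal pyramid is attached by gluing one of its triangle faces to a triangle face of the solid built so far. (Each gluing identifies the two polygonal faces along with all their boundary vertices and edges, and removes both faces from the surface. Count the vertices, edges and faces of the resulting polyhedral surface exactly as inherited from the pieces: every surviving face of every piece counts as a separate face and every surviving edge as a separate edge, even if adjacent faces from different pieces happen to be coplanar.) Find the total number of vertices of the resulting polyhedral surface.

An octagonal antiprism: V=16, E=32, F=18.
Attach a triangular prism (V=6, E=9, F=5) along a 3-gon: merge 3 vertices and 3 edges, delete both glued faces → V=19, E=38, F=21.
Attach a pentagonal pyramid (V=6, E=10, F=6) along a 3-gon: merge 3 vertices and 3 edges, delete both glued faces → V=22, E=45, F=25.
Check: V − E + F = 22 − 45 + 25 = 2.

22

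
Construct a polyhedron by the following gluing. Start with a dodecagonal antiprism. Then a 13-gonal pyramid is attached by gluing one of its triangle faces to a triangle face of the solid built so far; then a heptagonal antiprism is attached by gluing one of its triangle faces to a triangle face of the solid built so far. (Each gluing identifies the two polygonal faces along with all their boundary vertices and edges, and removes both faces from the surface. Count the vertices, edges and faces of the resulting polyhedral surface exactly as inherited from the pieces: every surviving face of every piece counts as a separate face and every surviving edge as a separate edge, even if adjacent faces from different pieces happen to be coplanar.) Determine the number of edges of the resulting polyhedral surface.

A dodecagonal antiprism: V=24, E=48, F=26.
Attach a 13-gonal pyramid (V=14, E=26, F=14) along a 3-gon: merge 3 vertices and 3 edges, delete both glued faces → V=35, E=71, F=38.
Attach a heptagonal antiprism (V=14, E=28, F=16) along a 3-gon: merge 3 vertices and 3 edges, delete both glued faces → V=46, E=96, F=52.
Check: V − E + F = 46 − 96 + 52 = 2.

96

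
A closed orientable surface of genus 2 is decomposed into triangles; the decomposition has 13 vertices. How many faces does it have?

30

χ = 2 − 2·2 = -2, and every face is a triangle so 3F = 2E.
V − E + F = -2 with E = 3F/2 gives 13 − (3/2 − 1)·F = -2, so F = 30 and E = 45.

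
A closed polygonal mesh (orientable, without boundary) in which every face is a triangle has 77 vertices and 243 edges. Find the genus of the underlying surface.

3

Every face is a triangle and each edge borders two faces, so 3F = 2·243, giving F = 162.
χ = V − E + F = 77 − 243 + 162 = -4.
For a closed orientable surface χ = 2 − 2g, so g = (2 − (-4))/2 = 3.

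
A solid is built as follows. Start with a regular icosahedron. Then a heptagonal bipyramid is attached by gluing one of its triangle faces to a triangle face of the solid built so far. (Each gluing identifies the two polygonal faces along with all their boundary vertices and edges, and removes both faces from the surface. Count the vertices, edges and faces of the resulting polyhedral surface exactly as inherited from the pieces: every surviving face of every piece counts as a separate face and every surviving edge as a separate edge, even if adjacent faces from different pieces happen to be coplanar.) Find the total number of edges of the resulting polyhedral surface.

48

A regular icosahedron: V=12, E=30, F=20.
Attach a heptagonal bipyramid (V=9, E=21, F=14) along a 3-gon: merge 3 vertices and 3 edges, delete both glued faces → V=18, E=48, F=32.
Check: V − E + F = 18 − 48 + 32 = 2.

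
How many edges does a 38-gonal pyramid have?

76

A pyramid on an n-gon base has one n-gon and n triangles: V = 38 + 1 = 39, E = 2·38 = 76, F = 38 + 1 = 39.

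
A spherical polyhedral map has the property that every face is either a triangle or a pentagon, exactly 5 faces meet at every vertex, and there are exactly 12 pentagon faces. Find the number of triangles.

80

Let x be the number of triangles; then F = 12 + x.
Edge–face incidences: 2E = 5·12 + 3·x = 60 + 3x.
Every vertex has degree 5, so 5V = 2E.
Euler: V − E + F = 2 ⇒ (2E)/5 − E + (12 + x) = 2.
Multiply by 10: 2·(2E) − 5·(2E) + 10·(12 + x) = 20, i.e. 120 + 10x − 3·(60 + 3x) = 20.
Collecting terms: x − 60 = 20, so x = 80.
Then 2E = 60 + 3·80 = 300, so E = 150, V = 2E/5 = 60, F = 12 + 80 = 92.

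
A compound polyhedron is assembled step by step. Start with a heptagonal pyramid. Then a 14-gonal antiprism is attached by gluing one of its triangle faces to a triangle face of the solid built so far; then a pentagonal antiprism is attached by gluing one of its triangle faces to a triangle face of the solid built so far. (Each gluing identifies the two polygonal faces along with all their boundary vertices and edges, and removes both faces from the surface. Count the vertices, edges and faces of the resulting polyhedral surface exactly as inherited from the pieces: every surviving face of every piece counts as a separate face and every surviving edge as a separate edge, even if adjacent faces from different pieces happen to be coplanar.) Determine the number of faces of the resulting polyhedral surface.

46

A heptagonal pyramid: V=8, E=14, F=8.
Attach a 14-gonal antiprism (V=28, E=56, F=30) along a 3-gon: merge 3 vertices and 3 edges, delete both glued faces → V=33, E=67, F=36.
Attach a pentagonal antiprism (V=10, E=20, F=12) along a 3-gon: merge 3 vertices and 3 edges, delete both glued faces → V=40, E=84, F=46.
Check: V − E + F = 40 − 84 + 46 = 2.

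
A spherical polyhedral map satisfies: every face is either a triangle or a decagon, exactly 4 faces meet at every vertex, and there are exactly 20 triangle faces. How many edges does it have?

Let x be the number of decagons; then F = 20 + x.
Edge–face incidences: 2E = 3·20 + 10·x = 60 + 10x.
Every vertex has degree 4, so 4V = 2E.
Euler: V − E + F = 2 ⇒ (2E)/4 − E + (20 + x) = 2.
Multiply by 8: 2·(2E) − 4·(2E) + 8·(20 + x) = 16, i.e. 160 + 8x − 2·(60 + 10x) = 16.
Collecting terms: −12x + 40 = 16, so −12x = −24, so x = 2.
Then 2E = 60 + 10·2 = 80, so E = 40, V = 2E/4 = 20, F = 20 + 2 = 22.

40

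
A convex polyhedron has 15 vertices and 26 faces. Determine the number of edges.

39

Here V − E + F = 2.
E = V + F − (2) = 15 + 26 − (2) = 39.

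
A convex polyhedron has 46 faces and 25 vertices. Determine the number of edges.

Here V − E + F = 2.
E = V + F − (2) = 25 + 46 − (2) = 69.

69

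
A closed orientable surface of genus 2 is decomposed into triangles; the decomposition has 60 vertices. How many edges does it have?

186

χ = 2 − 2·2 = -2, and every face is a triangle so 3F = 2E.
V − E + F = -2 with E = 3F/2 gives 60 − (3/2 − 1)·F = -2, so F = 124 and E = 186.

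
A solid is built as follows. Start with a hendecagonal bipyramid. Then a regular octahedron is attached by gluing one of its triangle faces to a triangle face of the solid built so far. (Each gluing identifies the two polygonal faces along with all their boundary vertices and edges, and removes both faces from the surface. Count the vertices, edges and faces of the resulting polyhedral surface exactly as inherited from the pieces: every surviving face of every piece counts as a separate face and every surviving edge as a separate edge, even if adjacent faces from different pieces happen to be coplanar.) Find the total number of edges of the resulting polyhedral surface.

A hendecagonal bipyramid: V=13, E=33, F=22.
Attach a regular octahedron (V=6, E=12, F=8) along a 3-gon: merge 3 vertices and 3 edges, delete both glued faces → V=16, E=42, F=28.
Check: V − E + F = 16 − 42 + 28 = 2.

42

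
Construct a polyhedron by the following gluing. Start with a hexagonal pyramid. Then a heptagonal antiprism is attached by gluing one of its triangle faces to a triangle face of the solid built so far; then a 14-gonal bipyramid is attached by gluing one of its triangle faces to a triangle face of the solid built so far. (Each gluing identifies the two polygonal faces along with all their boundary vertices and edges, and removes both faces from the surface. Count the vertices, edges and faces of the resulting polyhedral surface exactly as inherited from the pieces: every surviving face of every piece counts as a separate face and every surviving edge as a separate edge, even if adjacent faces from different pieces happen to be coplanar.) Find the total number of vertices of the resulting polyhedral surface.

A hexagonal pyramid: V=7, E=12, F=7.
Attach a heptagonal antiprism (V=14, E=28, F=16) along a 3-gon: merge 3 vertices and 3 edges, delete both glued faces → V=18, E=37, F=21.
Attach a 14-gonal bipyramid (V=16, E=42, F=28) along a 3-gon: merge 3 vertices and 3 edges, delete both glued faces → V=31, E=76, F=47.
Check: V − E + F = 31 − 76 + 47 = 2.

31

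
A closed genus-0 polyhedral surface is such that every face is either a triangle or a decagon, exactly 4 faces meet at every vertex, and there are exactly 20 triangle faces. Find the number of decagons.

Let x be the number of decagons; then F = 20 + x.
Edge–face incidences: 2E = 3·20 + 10·x = 60 + 10x.
Every vertex has degree 4, so 4V = 2E.
Euler: V − E + F = 2 ⇒ (2E)/4 − E + (20 + x) = 2.
Multiply by 8: 2·(2E) − 4·(2E) + 8·(20 + x) = 16, i.e. 160 + 8x − 2·(60 + 10x) = 16.
Collecting terms: −12x + 40 = 16, so −12x = −24, so x = 2.
Then 2E = 60 + 10·2 = 80, so E = 40, V = 2E/4 = 20, F = 20 + 2 = 22.

2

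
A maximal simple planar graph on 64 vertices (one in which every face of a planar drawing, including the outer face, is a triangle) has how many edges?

186

In a plane triangulation 3F = 2E and V − E + F = 2, so E = 3V − 6 = 3·64 − 6 = 186.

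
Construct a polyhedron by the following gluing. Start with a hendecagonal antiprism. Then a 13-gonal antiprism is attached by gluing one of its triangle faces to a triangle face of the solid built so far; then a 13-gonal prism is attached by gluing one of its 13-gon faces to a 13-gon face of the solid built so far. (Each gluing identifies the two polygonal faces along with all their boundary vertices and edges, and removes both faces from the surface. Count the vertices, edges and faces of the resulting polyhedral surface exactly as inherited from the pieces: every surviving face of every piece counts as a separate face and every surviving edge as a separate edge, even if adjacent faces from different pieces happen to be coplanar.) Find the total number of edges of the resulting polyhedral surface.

A hendecagonal antiprism: V=22, E=44, F=24.
Attach a 13-gonal antiprism (V=26, E=52, F=28) along a 3-gon: merge 3 vertices and 3 edges, delete both glued faces → V=45, E=93, F=50.
Attach a 13-gonal prism (V=26, E=39, F=15) along a 13-gon: merge 13 vertices and 13 edges, delete both glued faces → V=58, E=119, F=63.
Check: V − E + F = 58 − 119 + 63 = 2.

119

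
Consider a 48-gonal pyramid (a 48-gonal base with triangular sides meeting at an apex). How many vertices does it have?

A pyramid on an n-gon base has one n-gon and n triangles: V = 48 + 1 = 49, E = 2·48 = 96, F = 48 + 1 = 49.

49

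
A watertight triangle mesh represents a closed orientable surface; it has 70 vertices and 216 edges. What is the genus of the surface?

Every face is a triangle and each edge borders two faces, so 3F = 2·216, giving F = 144.
χ = V − E + F = 70 − 216 + 144 = -2.
For a closed orientable surface χ = 2 − 2g, so g = (2 − (-2))/2 = 2.

2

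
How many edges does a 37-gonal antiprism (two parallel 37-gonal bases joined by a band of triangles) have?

An antiprism on an n-gon has two n-gon caps and 2n triangles: V = 2·37 = 74, E = 4·37 = 148, F = 2·37 + 2 = 76.

148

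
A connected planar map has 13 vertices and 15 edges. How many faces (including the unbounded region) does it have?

Euler's formula for a connected plane graph: V − E + F = 2, so F = 2 − 13 + 15 = 4.

4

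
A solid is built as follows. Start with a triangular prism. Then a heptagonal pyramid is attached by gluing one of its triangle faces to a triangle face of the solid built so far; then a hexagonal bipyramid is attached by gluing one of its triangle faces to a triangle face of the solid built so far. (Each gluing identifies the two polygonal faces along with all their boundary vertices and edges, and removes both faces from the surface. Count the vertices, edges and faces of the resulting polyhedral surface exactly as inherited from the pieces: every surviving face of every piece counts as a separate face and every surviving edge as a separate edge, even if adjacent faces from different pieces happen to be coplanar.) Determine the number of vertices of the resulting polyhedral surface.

A triangular prism: V=6, E=9, F=5.
Attach a heptagonal pyramid (V=8, E=14, F=8) along a 3-gon: merge 3 vertices and 3 edges, delete both glued faces → V=11, E=20, F=11.
Attach a hexagonal bipyramid (V=8, E=18, F=12) along a 3-gon: merge 3 vertices and 3 edges, delete both glued faces → V=16, E=35, F=21.
Check: V − E + F = 16 − 35 + 21 = 2.

16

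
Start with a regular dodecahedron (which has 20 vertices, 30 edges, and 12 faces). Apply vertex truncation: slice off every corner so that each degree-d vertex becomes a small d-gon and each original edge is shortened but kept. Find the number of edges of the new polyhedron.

Truncation replaces each original edge-end by a new vertex, so V′ = 2E = 60.
Each original edge survives, and each old vertex of degree d contributes d new edges; summing degrees gives Σd = 2E, so E′ = E + 2E = 3E = 90.
Each original face survives and each original vertex becomes one new face: F′ = F + V = 32.

90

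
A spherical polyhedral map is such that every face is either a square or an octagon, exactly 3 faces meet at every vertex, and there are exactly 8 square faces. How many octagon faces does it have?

Let x be the number of octagons; then F = 8 + x.
Edge–face incidences: 2E = 4·8 + 8·x = 32 + 8x.
Every vertex has degree 3, so 3V = 2E.
Euler: V − E + F = 2 ⇒ (2E)/3 − E + (8 + x) = 2.
Multiply by 6: 2·(2E) − 3·(2E) + 6·(8 + x) = 12, i.e. 48 + 6x − (32 + 8x) = 12.
Collecting terms: −2x + 16 = 12, so −2x = −4, so x = 2.
Then 2E = 32 + 8·2 = 48, so E = 24, V = 2E/3 = 16, F = 8 + 2 = 10.

2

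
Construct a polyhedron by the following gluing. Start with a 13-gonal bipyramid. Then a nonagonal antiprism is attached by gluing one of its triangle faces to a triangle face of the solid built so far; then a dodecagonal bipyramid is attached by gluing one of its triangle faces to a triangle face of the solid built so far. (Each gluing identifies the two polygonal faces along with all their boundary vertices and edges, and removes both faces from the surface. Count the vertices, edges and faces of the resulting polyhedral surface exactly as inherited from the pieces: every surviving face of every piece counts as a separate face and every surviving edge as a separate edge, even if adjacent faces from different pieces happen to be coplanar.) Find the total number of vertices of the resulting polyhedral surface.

A 13-gonal bipyramid: V=15, E=39, F=26.
Attach a nonagonal antiprism (V=18, E=36, F=20) along a 3-gon: merge 3 vertices and 3 edges, delete both glued faces → V=30, E=72, F=44.
Attach a dodecagonal bipyramid (V=14, E=36, F=24) along a 3-gon: merge 3 vertices and 3 edges, delete both glued faces → V=41, E=105, F=66.
Check: V − E + F = 41 − 105 + 66 = 2.

41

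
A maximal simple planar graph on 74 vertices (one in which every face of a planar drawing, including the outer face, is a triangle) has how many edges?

In a plane triangulation 3F = 2E and V − E + F = 2, so E = 3V − 6 = 3·74 − 6 = 216.

216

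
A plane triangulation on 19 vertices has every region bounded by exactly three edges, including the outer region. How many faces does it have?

34

In a plane triangulation 3F = 2E and V − E + F = 2, so F = 2V − 4 = 2·19 − 4 = 34.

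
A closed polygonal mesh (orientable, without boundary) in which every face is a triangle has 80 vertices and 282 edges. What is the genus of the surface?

8

Every face is a triangle and each edge borders two faces, so 3F = 2·282, giving F = 188.
χ = V − E + F = 80 − 282 + 188 = -14.
For a closed orientable surface χ = 2 − 2g, so g = (2 − (-14))/2 = 8.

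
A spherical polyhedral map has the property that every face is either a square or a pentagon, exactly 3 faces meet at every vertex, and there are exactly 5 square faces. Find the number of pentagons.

2

Let x be the number of pentagons; then F = 5 + x.
Edge–face incidences: 2E = 4·5 + 5·x = 20 + 5x.
Every vertex has degree 3, so 3V = 2E.
Euler: V − E + F = 2 ⇒ (2E)/3 − E + (5 + x) = 2.
Multiply by 6: 2·(2E) − 3·(2E) + 6·(5 + x) = 12, i.e. 30 + 6x − (20 + 5x) = 12.
Collecting terms: x + 10 = 12, so x = 2.
Then 2E = 20 + 5·2 = 30, so E = 15, V = 2E/3 = 10, F = 5 + 2 = 7.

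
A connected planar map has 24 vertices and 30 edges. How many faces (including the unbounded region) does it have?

Euler's formula for a connected plane graph: V − E + F = 2, so F = 2 − 24 + 30 = 8.

8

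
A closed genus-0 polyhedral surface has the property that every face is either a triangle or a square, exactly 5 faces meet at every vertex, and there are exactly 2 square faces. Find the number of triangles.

Let x be the number of triangles; then F = 2 + x.
Edge–face incidences: 2E = 4·2 + 3·x = 8 + 3x.
Every vertex has degree 5, so 5V = 2E.
Euler: V − E + F = 2 ⇒ (2E)/5 − E + (2 + x) = 2.
Multiply by 10: 2·(2E) − 5·(2E) + 10·(2 + x) = 20, i.e. 20 + 10x − 3·(8 + 3x) = 20.
Collecting terms: x − 4 = 20, so x = 24.
Then 2E = 8 + 3·24 = 80, so E = 40, V = 2E/5 = 16, F = 2 + 24 = 26.

24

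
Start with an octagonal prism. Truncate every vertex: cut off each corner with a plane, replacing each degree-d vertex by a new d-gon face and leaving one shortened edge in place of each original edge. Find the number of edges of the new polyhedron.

The base solid has V = 16, E = 24, F = 10.
Truncation replaces each original edge-end by a new vertex, so V′ = 2E = 48.
Each original edge survives, and each old vertex of degree d contributes d new edges; summing degrees gives Σd = 2E, so E′ = E + 2E = 3E = 72.
Each original face survives and each original vertex becomes one new face: F′ = F + V = 26.

72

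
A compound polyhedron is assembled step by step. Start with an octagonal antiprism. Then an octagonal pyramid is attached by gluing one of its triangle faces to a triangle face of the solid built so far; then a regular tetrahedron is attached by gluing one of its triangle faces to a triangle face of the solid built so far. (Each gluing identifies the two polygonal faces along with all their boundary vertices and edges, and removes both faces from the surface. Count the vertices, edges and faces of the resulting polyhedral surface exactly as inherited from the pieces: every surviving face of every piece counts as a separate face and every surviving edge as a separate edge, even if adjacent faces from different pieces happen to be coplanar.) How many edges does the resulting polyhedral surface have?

An octagonal antiprism: V=16, E=32, F=18.
Attach an octagonal pyramid (V=9, E=16, F=9) along a 3-gon: merge 3 vertices and 3 edges, delete both glued faces → V=22, E=45, F=25.
Attach a regular tetrahedron (V=4, E=6, F=4) along a 3-gon: merge 3 vertices and 3 edges, delete both glued faces → V=23, E=48, F=27.
Check: V − E + F = 23 − 48 + 27 = 2.

48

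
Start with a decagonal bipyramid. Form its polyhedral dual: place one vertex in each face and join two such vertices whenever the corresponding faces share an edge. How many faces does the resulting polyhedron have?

12

The base solid has V = 12, E = 30, F = 20.
The dual swaps V and F and preserves E: V′ = F = 20, E′ = E = 30, F′ = V = 12.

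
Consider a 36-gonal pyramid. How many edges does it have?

72

A pyramid on an n-gon base has one n-gon and n triangles: V = 36 + 1 = 37, E = 2·36 = 72, F = 36 + 1 = 37.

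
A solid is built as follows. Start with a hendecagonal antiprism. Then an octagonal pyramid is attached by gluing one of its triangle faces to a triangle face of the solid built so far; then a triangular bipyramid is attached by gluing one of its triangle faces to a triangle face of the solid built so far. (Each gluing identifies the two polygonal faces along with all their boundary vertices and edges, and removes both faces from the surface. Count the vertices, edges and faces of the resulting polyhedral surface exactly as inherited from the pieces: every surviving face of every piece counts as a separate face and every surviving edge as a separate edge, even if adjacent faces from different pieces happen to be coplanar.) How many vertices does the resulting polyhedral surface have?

A hendecagonal antiprism: V=22, E=44, F=24.
Attach an octagonal pyramid (V=9, E=16, F=9) along a 3-gon: merge 3 vertices and 3 edges, delete both glued faces → V=28, E=57, F=31.
Attach a triangular bipyramid (V=5, E=9, F=6) along a 3-gon: merge 3 vertices and 3 edges, delete both glued faces → V=30, E=63, F=35.
Check: V − E + F = 30 − 63 + 35 = 2.

30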